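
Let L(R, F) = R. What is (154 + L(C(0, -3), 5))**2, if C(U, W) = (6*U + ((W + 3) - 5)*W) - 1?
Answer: 28224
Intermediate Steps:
C(U, W) = -1 + 6*U + W*(-2 + W) (C(U, W) = (6*U + ((3 + W) - 5)*W) - 1 = (6*U + (-2 + W)*W) - 1 = (6*U + W*(-2 + W)) - 1 = -1 + 6*U + W*(-2 + W))
(154 + L(C(0, -3), 5))**2 = (154 + (-1 + (-3)**2 - 2*(-3) + 6*0))**2 = (154 + (-1 + 9 + 6 + 0))**2 = (154 + 14)**2 = 168**2 = 28224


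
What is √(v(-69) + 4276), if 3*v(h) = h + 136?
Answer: √38685/3 ≈ 65.562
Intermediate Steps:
v(h) = 136/3 + h/3 (v(h) = (h + 136)/3 = (136 + h)/3 = 136/3 + h/3)
√(v(-69) + 4276) = √((136/3 + (⅓)*(-69)) + 4276) = √((136/3 - 23) + 4276) = √(67/3 + 4276) = √(12895/3) = √38685/3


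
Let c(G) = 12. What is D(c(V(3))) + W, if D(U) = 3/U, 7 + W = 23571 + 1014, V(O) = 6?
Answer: 98313/4 ≈ 24578.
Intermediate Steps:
W = 24578 (W = -7 + (23571 + 1014) = -7 + 24585 = 24578)
D(c(V(3))) + W = 3/12 + 24578 = 3*(1/12) + 24578 = ¼ + 24578 = 98313/4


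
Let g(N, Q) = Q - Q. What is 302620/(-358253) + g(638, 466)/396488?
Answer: -302620/358253 ≈ -0.84471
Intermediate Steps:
g(N, Q) = 0
302620/(-358253) + g(638, 466)/396488 = 302620/(-358253) + 0/396488 = 302620*(-1/358253) + 0*(1/396488) = -302620/358253 + 0 = -302620/358253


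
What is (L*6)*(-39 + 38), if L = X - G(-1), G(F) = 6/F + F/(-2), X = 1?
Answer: -39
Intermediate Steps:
G(F) = 6/F - F/2 (G(F) = 6/F + F*(-½) = 6/F - F/2)
L = 13/2 (L = 1 - (6/(-1) - ½*(-1)) = 1 - (6*(-1) + ½) = 1 - (-6 + ½) = 1 - 1*(-11/2) = 1 + 11/2 = 13/2 ≈ 6.5000)
(L*6)*(-39 + 38) = ((13/2)*6)*(-39 + 38) = 39*(-1) = -39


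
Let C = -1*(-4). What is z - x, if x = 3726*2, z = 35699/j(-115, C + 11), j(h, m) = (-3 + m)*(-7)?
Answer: -661667/84 ≈ -7877.0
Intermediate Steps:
C = 4
j(h, m) = 21 - 7*m
z = -35699/84 (z = 35699/(21 - 7*(4 + 11)) = 35699/(21 - 7*15) = 35699/(21 - 105) = 35699/(-84) = 35699*(-1/84) = -35699/84 ≈ -424.99)
x = 7452
z - x = -35699/84 - 1*7452 = -35699/84 - 7452 = -661667/84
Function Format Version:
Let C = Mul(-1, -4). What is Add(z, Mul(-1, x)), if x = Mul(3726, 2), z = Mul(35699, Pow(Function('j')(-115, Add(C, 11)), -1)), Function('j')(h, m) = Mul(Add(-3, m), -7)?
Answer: Rational(-661667, 84) ≈ -7877.0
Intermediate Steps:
C = 4
Function('j')(h, m) = Add(21, Mul(-7, m))
z = Rational(-35699, 84) (z = Mul(35699, Pow(Add(21, Mul(-7, Add(4, 11))), -1)) = Mul(35699, Pow(Add(21, Mul(-7, 15)), -1)) = Mul(35699, Pow(Add(21, -105), -1)) = Mul(35699, Pow(-84, -1)) = Mul(35699, Rational(-1, 84)) = Rational(-35699, 84) ≈ -424.99)
x = 7452
Add(z, Mul(-1, x)) = Add(Rational(-35699, 84), Mul(-1, 7452)) = Add(Rational(-35699, 84), -7452) = Rational(-661667, 84)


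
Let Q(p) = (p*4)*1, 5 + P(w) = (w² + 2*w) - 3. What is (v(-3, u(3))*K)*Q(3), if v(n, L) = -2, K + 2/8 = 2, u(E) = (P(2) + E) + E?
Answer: -42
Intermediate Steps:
P(w) = -8 + w² + 2*w (P(w) = -5 + ((w² + 2*w) - 3) = -5 + (-3 + w² + 2*w) = -8 + w² + 2*w)
u(E) = 2*E (u(E) = ((-8 + 2² + 2*2) + E) + E = ((-8 + 4 + 4) + E) + E = (0 + E) + E = E + E = 2*E)
K = 7/4 (K = -¼ + 2 = 7/4 ≈ 1.7500)
Q(p) = 4*p (Q(p) = (4*p)*1 = 4*p)
(v(-3, u(3))*K)*Q(3) = (-2*7/4)*(4*3) = -7/2*12 = -42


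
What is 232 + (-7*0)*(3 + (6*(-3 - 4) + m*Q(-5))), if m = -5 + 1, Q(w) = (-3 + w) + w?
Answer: 232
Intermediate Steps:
Q(w) = -3 + 2*w
m = -4
232 + (-7*0)*(3 + (6*(-3 - 4) + m*Q(-5))) = 232 + (-7*0)*(3 + (6*(-3 - 4) - 4*(-3 + 2*(-5)))) = 232 + 0*(3 + (6*(-7) - 4*(-3 - 10))) = 232 + 0*(3 + (-42 - 4*(-13))) = 232 + 0*(3 + (-42 + 52)) = 232 + 0*(3 + 10) = 232 + 0*13 = 232 + 0 = 232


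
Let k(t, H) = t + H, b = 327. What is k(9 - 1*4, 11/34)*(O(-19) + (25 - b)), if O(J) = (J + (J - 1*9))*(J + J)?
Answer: 134302/17 ≈ 7900.1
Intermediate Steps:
O(J) = 2*J*(-9 + 2*J) (O(J) = (J + (J - 9))*(2*J) = (J + (-9 + J))*(2*J) = (-9 + 2*J)*(2*J) = 2*J*(-9 + 2*J))
k(t, H) = H + t
k(9 - 1*4, 11/34)*(O(-19) + (25 - b)) = (11/34 + (9 - 1*4))*(2*(-19)*(-9 + 2*(-19)) + (25 - 1*327)) = (11*(1/34) + (9 - 4))*(2*(-19)*(-9 - 38) + (25 - 327)) = (11/34 + 5)*(2*(-19)*(-47) - 302) = 181*(1786 - 302)/34 = (181/34)*1484 = 134302/17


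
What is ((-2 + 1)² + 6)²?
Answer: 49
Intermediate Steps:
((-2 + 1)² + 6)² = ((-1)² + 6)² = (1 + 6)² = 7² = 49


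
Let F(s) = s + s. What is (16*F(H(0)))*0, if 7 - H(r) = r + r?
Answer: 0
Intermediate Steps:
H(r) = 7 - 2*r (H(r) = 7 - (r + r) = 7 - 2*r)
F(s) = 2*s
(16*F(H(0)))*0 = (16*(2*(7 - 2*0)))*0 = (16*(2*(7 + 0)))*0 = (16*(2*7))*0 = (16*14)*0 = 224*0 = 0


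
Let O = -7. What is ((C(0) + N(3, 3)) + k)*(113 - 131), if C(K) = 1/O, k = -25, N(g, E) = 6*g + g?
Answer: 522/7 ≈ 74.571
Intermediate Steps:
N(g, E) = 7*g
C(K) = -1/7 (C(K) = 1/(-7) = -1/7)
((C(0) + N(3, 3)) + k)*(113 - 131) = ((-1/7 + 7*3) - 25)*(113 - 131) = ((-1/7 + 21) - 25)*(-18) = (146/7 - 25)*(-18) = -29/7*(-18) = 522/7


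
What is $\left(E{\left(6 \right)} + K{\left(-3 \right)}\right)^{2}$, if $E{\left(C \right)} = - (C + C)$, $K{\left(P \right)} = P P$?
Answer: $9$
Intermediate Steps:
$K{\left(P \right)} = P^{2}$
$E{\left(C \right)} = - 2 C$
$\left(E{\left(6 \right)} + K{\left(-3 \right)}\right)^{2} = \left(\left(-2\right) 6 + \left(-3\right)^{2}\right)^{2} = \left(-12 + 9\right)^{2} = \left(-3\right)^{2} = 9$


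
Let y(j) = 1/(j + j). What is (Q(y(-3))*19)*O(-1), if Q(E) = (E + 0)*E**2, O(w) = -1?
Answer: 19/216 ≈ 0.087963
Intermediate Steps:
y(j) = 1/(2*j)
Q(E) = E**3 (Q(E) = E*E**2 = E**3)
(Q(y(-3))*19)*O(-1) = (((1/2)/(-3))**3*19)*(-1) = (((1/2)*(-1/3))**3*19)*(-1) = ((-1/6)**3*19)*(-1) = -1/216*19*(-1) = -19/216*(-1) = 19/216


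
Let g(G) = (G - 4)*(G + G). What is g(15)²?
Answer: 108900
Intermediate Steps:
g(G) = 2*G*(-4 + G) (g(G) = (-4 + G)*(2*G) = 2*G*(-4 + G))
g(15)² = (2*15*(-4 + 15))² = (2*15*11)² = 330² = 108900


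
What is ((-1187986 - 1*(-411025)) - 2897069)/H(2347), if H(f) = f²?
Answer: -3674030/5508409 ≈ -0.66699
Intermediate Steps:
((-1187986 - 1*(-411025)) - 2897069)/H(2347) = ((-1187986 - 1*(-411025)) - 2897069)/(2347²) = ((-1187986 + 411025) - 2897069)/5508409 = (-776961 - 2897069)*(1/5508409) = -3674030*1/5508409 = -3674030/5508409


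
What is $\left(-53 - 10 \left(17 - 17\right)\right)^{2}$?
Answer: $2809$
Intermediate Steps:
$\left(-53 - 10 \left(17 - 17\right)\right)^{2} = \left(-53 - 0\right)^{2} = \left(-53 + 0\right)^{2} = \left(-53\right)^{2} = 2809$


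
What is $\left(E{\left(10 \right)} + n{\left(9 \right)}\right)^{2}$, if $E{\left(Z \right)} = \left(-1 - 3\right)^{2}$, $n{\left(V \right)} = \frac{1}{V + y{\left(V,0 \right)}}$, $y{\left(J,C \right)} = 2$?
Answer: $\frac{31329}{121} \approx 258.92$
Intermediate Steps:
$n{\left(V \right)} = \frac{1}{2 + V}$ ($n{\left(V \right)} = \frac{1}{V + 2} = \frac{1}{2 + V}$)
$E{\left(Z \right)} = 16$ ($E{\left(Z \right)} = \left(-4\right)^{2} = 16$)
$\left(E{\left(10 \right)} + n{\left(9 \right)}\right)^{2} = \left(16 + \frac{1}{2 + 9}\right)^{2} = \left(16 + \frac{1}{11}\right)^{2} = \left(\frac{177}{11}\right)^{2} = \frac{31329}{121}$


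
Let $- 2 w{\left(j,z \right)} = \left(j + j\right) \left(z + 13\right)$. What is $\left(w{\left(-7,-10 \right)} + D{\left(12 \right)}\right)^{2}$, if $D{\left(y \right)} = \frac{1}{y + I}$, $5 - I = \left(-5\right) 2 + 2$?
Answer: $\frac{276676}{625} \approx 442.68$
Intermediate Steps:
$I = 13$ ($I = 5 - \left(\left(-5\right) 2 + 2\right) = 5 - \left(-10 + 2\right) = 5 - -8 = 5 + 8 = 13$)
$w{\left(j,z \right)} = - j \left(13 + z\right)$ ($w{\left(j,z \right)} = - \frac{\left(j + j\right) \left(z + 13\right)}{2} = - \frac{2 j \left(13 + z\right)}{2} = - j \left(13 + z\right)$)
$D{\left(y \right)} = \frac{1}{13 + y}$ ($D{\left(y \right)} = \frac{1}{y + 13} = \frac{1}{13 + y}$)
$\left(w{\left(-7,-10 \right)} + D{\left(12 \right)}\right)^{2} = \left(\left(-1\right) \left(-7\right) \left(13 - 10\right) + \frac{1}{13 + 12}\right)^{2} = \left(\left(-1\right) \left(-7\right) 3 + \frac{1}{25}\right)^{2} = \left(21 + \frac{1}{25}\right)^{2} = \left(\frac{526}{25}\right)^{2} = \frac{276676}{625}$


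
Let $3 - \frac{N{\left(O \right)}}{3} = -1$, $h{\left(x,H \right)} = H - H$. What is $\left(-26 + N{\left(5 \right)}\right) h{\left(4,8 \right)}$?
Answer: $0$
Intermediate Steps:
$h{\left(x,H \right)} = 0$
$N{\left(O \right)} = 12$ ($N{\left(O \right)} = 9 - -3 = 9 + 3 = 12$)
$\left(-26 + N{\left(5 \right)}\right) h{\left(4,8 \right)} = \left(-26 + 12\right) 0 = \left(-14\right) 0 = 0$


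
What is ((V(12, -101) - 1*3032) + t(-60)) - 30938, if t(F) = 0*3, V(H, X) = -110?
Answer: -34080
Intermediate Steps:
t(F) = 0
((V(12, -101) - 1*3032) + t(-60)) - 30938 = ((-110 - 1*3032) + 0) - 30938 = ((-110 - 3032) + 0) - 30938 = (-3142 + 0) - 30938 = -3142 - 30938 = -34080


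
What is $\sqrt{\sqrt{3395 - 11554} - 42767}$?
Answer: $\sqrt{-42767 + i \sqrt{8159}} \approx 0.218 + 206.8 i$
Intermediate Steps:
$\sqrt{\sqrt{3395 - 11554} - 42767} = \sqrt{\sqrt{-8159} - 42767} = \sqrt{i \sqrt{8159} - 42767} = \sqrt{-42767 + i \sqrt{8159}}$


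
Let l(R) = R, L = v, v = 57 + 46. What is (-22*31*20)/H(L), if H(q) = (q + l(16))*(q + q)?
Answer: -6820/12257 ≈ -0.55642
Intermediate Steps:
v = 103
L = 103
H(q) = 2*q*(16 + q) (H(q) = (q + 16)*(q + q) = (16 + q)*(2*q) = 2*q*(16 + q))
(-22*31*20)/H(L) = (-22*31*20)/((2*103*(16 + 103))) = (-682*20)/((2*103*119)) = -13640/24514 = -13640*1/24514 = -6820/12257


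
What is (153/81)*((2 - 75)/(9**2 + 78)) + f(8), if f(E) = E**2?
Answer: 90343/1431 ≈ 63.133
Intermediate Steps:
(153/81)*((2 - 75)/(9**2 + 78)) + f(8) = (153/81)*((2 - 75)/(9**2 + 78)) + 8**2 = (153*(1/81))*(-73/(81 + 78)) + 64 = 17*(-73/159)/9 + 64 = 17*(-73*1/159)/9 + 64 = (17/9)*(-73/159) + 64 = -1241/1431 + 64 = 90343/1431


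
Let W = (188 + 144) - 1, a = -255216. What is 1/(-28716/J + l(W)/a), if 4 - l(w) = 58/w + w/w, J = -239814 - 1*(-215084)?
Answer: 1044551873040/1212901968293 ≈ 0.86120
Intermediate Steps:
W = 331 (W = 332 - 1 = 331)
J = -24730 (J = -239814 + 215084 = -24730)
l(w) = 3 - 58/w (l(w) = 4 - (58/w + w/w) = 4 - (58/w + 1) = 4 - (1 + 58/w) = 4 + (-1 - 58/w) = 3 - 58/w)
1/(-28716/J + l(W)/a) = 1/(-28716/(-24730) + (3 - 58/331)/(-255216)) = 1/(-28716*(-1/24730) + (3 - 58*1/331)*(-1/255216)) = 1/(14358/12365 + (3 - 58/331)*(-1/255216)) = 1/(14358/12365 + (935/331)*(-1/255216)) = 1/(14358/12365 - 935/84476496) = 1/(1212901968293/1044551873040) = 1044551873040/1212901968293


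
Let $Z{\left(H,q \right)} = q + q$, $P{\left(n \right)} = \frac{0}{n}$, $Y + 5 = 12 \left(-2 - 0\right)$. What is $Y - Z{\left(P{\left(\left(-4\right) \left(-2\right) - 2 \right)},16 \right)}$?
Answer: $-61$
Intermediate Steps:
$Y = -29$ ($Y = -5 + 12 \left(-2 - 0\right) = -5 + 12 \left(-2 + 0\right) = -5 + 12 \left(-2\right) = -5 - 24 = -29$)
$P{\left(n \right)} = 0$
$Z{\left(H,q \right)} = 2 q$
$Y - Z{\left(P{\left(\left(-4\right) \left(-2\right) - 2 \right)},16 \right)} = -29 - 2 \cdot 16 = -29 - 32 = -61$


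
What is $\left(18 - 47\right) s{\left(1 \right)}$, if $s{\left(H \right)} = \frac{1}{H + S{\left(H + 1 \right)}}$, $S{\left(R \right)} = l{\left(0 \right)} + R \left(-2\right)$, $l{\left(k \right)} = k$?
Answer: $\frac{29}{3} \approx 9.6667$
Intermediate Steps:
$S{\left(R \right)} = - 2 R$ ($S{\left(R \right)} = 0 + R \left(-2\right) = 0 - 2 R = - 2 R$)
$s{\left(H \right)} = \frac{1}{-2 - H}$ ($s{\left(H \right)} = \frac{1}{H - 2 \left(H + 1\right)} = \frac{1}{H - 2 \left(1 + H\right)} = \frac{1}{H - \left(2 + 2 H\right)} = \frac{1}{-2 - H}$)
$\left(18 - 47\right) s{\left(1 \right)} = \frac{18 - 47}{-2 - 1} = - \frac{29}{-2 - 1} = - \frac{29}{-3} = \left(-29\right) \left(- \frac{1}{3}\right) = \frac{29}{3}$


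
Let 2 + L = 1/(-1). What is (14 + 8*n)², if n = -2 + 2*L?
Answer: 2500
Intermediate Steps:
L = -3 (L = -2 + 1/(-1) = -2 - 1 = -3)
n = -8 (n = -2 + 2*(-3) = -2 - 6 = -8)
(14 + 8*n)² = (14 + 8*(-8))² = (14 - 64)² = (-50)² = 2500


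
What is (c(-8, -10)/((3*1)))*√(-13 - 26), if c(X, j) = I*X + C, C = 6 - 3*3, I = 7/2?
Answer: -31*I*√39/3 ≈ -64.532*I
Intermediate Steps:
I = 7/2 (I = 7*(½) = 7/2 ≈ 3.5000)
C = -3 (C = 6 - 9 = -3)
c(X, j) = -3 + 7*X/2 (c(X, j) = 7*X/2 - 3 = -3 + 7*X/2)
(c(-8, -10)/((3*1)))*√(-13 - 26) = ((-3 + (7/2)*(-8))/((3*1)))*√(-13 - 26) = ((-3 - 28)/3)*√(-39) = ((⅓)*(-31))*(I*√39) = -31*I*√39/3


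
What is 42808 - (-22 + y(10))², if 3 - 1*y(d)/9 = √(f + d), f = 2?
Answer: 41811 + 180*√3 ≈ 42123.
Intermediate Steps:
y(d) = 27 - 9*√(2 + d)
42808 - (-22 + y(10))² = 42808 - (-22 + (27 - 9*√(2 + 10)))² = 42808 - (-22 + (27 - 18*√3))² = 42808 - (5 - 18*√3)²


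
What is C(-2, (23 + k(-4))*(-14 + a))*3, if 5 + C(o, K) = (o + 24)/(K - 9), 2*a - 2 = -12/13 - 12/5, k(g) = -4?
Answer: -142335/9346 ≈ -15.230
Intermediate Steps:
a = -43/65 (a = 1 + (-12/13 - 12/5)/2 = 1 + (½)*(-216/65) = 1 - 108/65 = -43/65 ≈ -0.66154)
C(o, K) = -5 + (24 + o)/(-9 + K) (C(o, K) = -5 + (o + 24)/(K - 9) = -5 + (24 + o)/(-9 + K))
C(-2, (23 + k(-4))*(-14 + a))*3 = ((69 - 2 - 5*(23 - 4)*(-14 - 43/65))/(-9 + (23 - 4)*(-14 - 43/65)))*3 = ((69 - 2 - 95*(-953)/65)/(-9 + 19*(-953/65)))*3 = ((69 - 2 - 5*(-18107/65))/(-9 - 18107/65))*3 = ((69 - 2 + 18107/13)/(-18692/65))*3 = -65/18692*18978/13*3 = -47445/9346*3 = -142335/9346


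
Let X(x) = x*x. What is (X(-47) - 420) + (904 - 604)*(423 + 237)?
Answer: 199789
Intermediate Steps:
X(x) = x**2
(X(-47) - 420) + (904 - 604)*(423 + 237) = ((-47)**2 - 420) + (904 - 604)*(423 + 237) = (2209 - 420) + 300*660 = 1789 + 198000 = 199789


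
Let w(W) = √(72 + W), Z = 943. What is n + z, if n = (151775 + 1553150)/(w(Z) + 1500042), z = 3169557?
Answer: 7131905174015105043/2250126000749 - 1704925*√1015/2250126000749 ≈ 3.1696e+6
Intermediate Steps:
n = 1704925/(1500042 + √1015) (n = (151775 + 1553150)/(√(72 + 943) + 1500042) = 1704925/(√1015 + 1500042) = 1704925/(1500042 + √1015) ≈ 1.1366)
n + z = (2557459106850/2250126000749 - 1704925*√1015/2250126000749) + 3169557 = 7131905174015105043/2250126000749 - 1704925*√1015/2250126000749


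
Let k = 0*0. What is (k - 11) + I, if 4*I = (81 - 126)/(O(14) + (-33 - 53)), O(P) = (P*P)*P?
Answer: -38999/3544 ≈ -11.004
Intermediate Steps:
O(P) = P³ (O(P) = P²*P = P³)
k = 0
I = -15/3544 (I = ((81 - 126)/(14³ + (-33 - 53)))/4 = (-45/(2744 - 86))/4 = (-45/2658)/4 = (-45*1/2658)/4 = (¼)*(-15/886) = -15/3544 ≈ -0.0042325)
(k - 11) + I = (0 - 11) - 15/3544 = -11 - 15/3544 = -38999/3544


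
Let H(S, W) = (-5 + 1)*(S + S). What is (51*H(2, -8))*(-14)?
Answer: 11424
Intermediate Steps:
H(S, W) = -8*S
(51*H(2, -8))*(-14) = (51*(-8*2))*(-14) = (51*(-16))*(-14) = -816*(-14) = 11424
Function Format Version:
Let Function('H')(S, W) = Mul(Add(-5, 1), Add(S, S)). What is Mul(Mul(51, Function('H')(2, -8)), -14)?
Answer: 11424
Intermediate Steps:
Function('H')(S, W) = Mul(-8, S) (Function('H')(S, W) = Mul(-4, Mul(2, S)) = Mul(-8, S))
Mul(Mul(51, Function('H')(2, -8)), -14) = Mul(Mul(51, Mul(-8, 2)), -14) = Mul(Mul(51, -16), -14) = Mul(-816, -14) = 11424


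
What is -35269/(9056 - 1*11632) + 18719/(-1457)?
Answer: 3166789/3753232 ≈ 0.84375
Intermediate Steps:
-35269/(9056 - 1*11632) + 18719/(-1457) = -35269/(9056 - 11632) + 18719*(-1/1457) = -35269/(-2576) - 18719/1457 = -35269*(-1/2576) - 18719/1457 = 35269/2576 - 18719/1457 = 3166789/3753232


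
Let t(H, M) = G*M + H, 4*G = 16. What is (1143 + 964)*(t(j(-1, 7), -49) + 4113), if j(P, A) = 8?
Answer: 8269975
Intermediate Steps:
G = 4 (G = (¼)*16 = 4)
t(H, M) = H + 4*M (t(H, M) = 4*M + H = H + 4*M)
(1143 + 964)*(t(j(-1, 7), -49) + 4113) = (1143 + 964)*((8 + 4*(-49)) + 4113) = 2107*((8 - 196) + 4113) = 2107*(-188 + 4113) = 2107*3925 = 8269975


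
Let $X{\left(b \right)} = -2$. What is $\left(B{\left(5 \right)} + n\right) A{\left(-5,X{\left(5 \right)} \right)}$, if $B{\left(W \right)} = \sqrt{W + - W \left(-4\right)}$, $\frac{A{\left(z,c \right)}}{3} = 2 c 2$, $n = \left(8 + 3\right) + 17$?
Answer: $-792$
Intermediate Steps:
$n = 28$ ($n = 11 + 17 = 28$)
$A{\left(z,c \right)} = 12 c$ ($A{\left(z,c \right)} = 3 \cdot 2 c 2 = 3 \cdot 4 c = 12 c$)
$B{\left(W \right)} = \sqrt{5} \sqrt{W}$ ($B{\left(W \right)} = \sqrt{W + 4 W} = \sqrt{5 W} = \sqrt{5} \sqrt{W}$)
$\left(B{\left(5 \right)} + n\right) A{\left(-5,X{\left(5 \right)} \right)} = \left(\sqrt{5} \sqrt{5} + 28\right) 12 \left(-2\right) = \left(5 + 28\right) \left(-24\right) = 33 \left(-24\right) = -792$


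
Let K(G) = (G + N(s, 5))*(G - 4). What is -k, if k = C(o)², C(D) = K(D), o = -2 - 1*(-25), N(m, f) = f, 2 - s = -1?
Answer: -283024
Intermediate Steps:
s = 3 (s = 2 - 1*(-1) = 2 + 1 = 3)
K(G) = (-4 + G)*(5 + G) (K(G) = (G + 5)*(G - 4) = (5 + G)*(-4 + G) = (-4 + G)*(5 + G))
o = 23 (o = -2 + 25 = 23)
C(D) = -20 + D + D²
k = 283024 (k = (-20 + 23 + 23²)² = (-20 + 23 + 529)² = 532² = 283024)
-k = -1*283024 = -283024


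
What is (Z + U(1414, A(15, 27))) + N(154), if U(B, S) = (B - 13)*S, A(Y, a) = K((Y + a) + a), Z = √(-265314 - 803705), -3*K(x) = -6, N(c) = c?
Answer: 2956 + I*√1069019 ≈ 2956.0 + 1033.9*I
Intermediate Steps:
K(x) = 2 (K(x) = -⅓*(-6) = 2)
Z = I*√1069019 (Z = √(-1069019) = I*√1069019 ≈ 1033.9*I)
A(Y, a) = 2
U(B, S) = S*(-13 + B) (U(B, S) = (-13 + B)*S = S*(-13 + B))
(Z + U(1414, A(15, 27))) + N(154) = (I*√1069019 + 2*(-13 + 1414)) + 154 = (I*√1069019 + 2*1401) + 154 = (I*√1069019 + 2802) + 154 = (2802 + I*√1069019) + 154 = 2956 + I*√1069019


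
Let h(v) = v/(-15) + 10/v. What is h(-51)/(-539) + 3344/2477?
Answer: 457592371/340451265 ≈ 1.3441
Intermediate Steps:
h(v) = 10/v - v/15 (h(v) = v*(-1/15) + 10/v = -v/15 + 10/v = 10/v - v/15)
h(-51)/(-539) + 3344/2477 = (10/(-51) - 1/15*(-51))/(-539) + 3344/2477 = (10*(-1/51) + 17/5)*(-1/539) + 3344*(1/2477) = (-10/51 + 17/5)*(-1/539) + 3344/2477 = (817/255)*(-1/539) + 3344/2477 = -817/137445 + 3344/2477 = 457592371/340451265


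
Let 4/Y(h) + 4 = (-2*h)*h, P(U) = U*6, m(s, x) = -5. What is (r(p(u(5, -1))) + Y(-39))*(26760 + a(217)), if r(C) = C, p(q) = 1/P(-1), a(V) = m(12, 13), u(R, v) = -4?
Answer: -41068925/9138 ≈ -4494.3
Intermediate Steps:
P(U) = 6*U
a(V) = -5
p(q) = -1/6 (p(q) = 1/(6*(-1)) = 1/(-6) = -1/6)
Y(h) = 4/(-4 - 2*h**2) (Y(h) = 4/(-4 + (-2*h)*h) = 4/(-4 - 2*h**2))
(r(p(u(5, -1))) + Y(-39))*(26760 + a(217)) = (-1/6 - 2/(2 + (-39)**2))*(26760 - 5) = (-1/6 - 2/(2 + 1521))*26755 = (-1/6 - 2/1523)*26755 = -1535/9138*26755 = -41068925/9138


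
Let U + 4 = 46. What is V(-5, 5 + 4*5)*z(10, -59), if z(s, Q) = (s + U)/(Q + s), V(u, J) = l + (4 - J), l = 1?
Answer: 1040/49 ≈ 21.224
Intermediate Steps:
U = 42 (U = -4 + 46 = 42)
V(u, J) = 5 - J (V(u, J) = 1 + (4 - J) = 5 - J)
z(s, Q) = (42 + s)/(Q + s) (z(s, Q) = (s + 42)/(Q + s) = (42 + s)/(Q + s))
V(-5, 5 + 4*5)*z(10, -59) = (5 - (5 + 4*5))*((42 + 10)/(-59 + 10)) = (5 - (5 + 20))*(52/(-49)) = (5 - 1*25)*(-1/49*52) = (5 - 25)*(-52/49) = -20*(-52/49) = 1040/49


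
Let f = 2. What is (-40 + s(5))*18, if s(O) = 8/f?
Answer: -648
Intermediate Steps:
s(O) = 4 (s(O) = 8/2 = 8*(1/2) = 4)
(-40 + s(5))*18 = (-40 + 4)*18 = -36*18 = -648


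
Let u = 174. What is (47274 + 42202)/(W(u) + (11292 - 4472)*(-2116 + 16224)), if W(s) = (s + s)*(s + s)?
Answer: 22369/24084416 ≈ 0.00092877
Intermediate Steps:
W(s) = 4*s**2 (W(s) = (2*s)*(2*s) = 4*s**2)
(47274 + 42202)/(W(u) + (11292 - 4472)*(-2116 + 16224)) = (47274 + 42202)/(4*174**2 + (11292 - 4472)*(-2116 + 16224)) = 89476/(4*30276 + 6820*14108) = 89476/(121104 + 96216560) = 89476/96337664 = 89476*(1/96337664) = 22369/24084416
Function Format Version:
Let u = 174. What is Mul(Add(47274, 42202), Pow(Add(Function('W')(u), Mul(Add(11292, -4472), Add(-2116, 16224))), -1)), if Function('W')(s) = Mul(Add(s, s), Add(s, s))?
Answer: Rational(22369, 24084416) ≈ 0.00092877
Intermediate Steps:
Function('W')(s) = Mul(4, Pow(s, 2)) (Function('W')(s) = Mul(Mul(2, s), Mul(2, s)) = Mul(4, Pow(s, 2)))
Mul(Add(47274, 42202), Pow(Add(Function('W')(u), Mul(Add(11292, -4472), Add(-2116, 16224))), -1)) = Mul(Add(47274, 42202), Pow(Add(Mul(4, Pow(174, 2)), Mul(Add(11292, -4472), Add(-2116, 16224))), -1)) = Mul(89476, Pow(Add(Mul(4, 30276), Mul(6820, 14108)), -1)) = Mul(89476, Pow(Add(121104, 96216560), -1)) = Mul(89476, Pow(96337664, -1)) = Mul(89476, Rational(1, 96337664)) = Rational(22369, 24084416)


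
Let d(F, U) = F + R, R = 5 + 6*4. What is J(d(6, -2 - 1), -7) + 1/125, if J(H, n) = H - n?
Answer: 5251/125 ≈ 42.008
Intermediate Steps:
R = 29 (R = 5 + 24 = 29)
d(F, U) = 29 + F (d(F, U) = F + 29 = 29 + F)
J(d(6, -2 - 1), -7) + 1/125 = ((29 + 6) - 1*(-7)) + 1/125 = (35 + 7) + 1/125 = 42 + 1/125 = 5251/125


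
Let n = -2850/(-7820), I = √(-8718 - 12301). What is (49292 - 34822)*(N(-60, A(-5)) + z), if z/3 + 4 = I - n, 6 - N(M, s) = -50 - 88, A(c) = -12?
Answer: 740639715/391 + 43410*I*√21019 ≈ 1.8942e+6 + 6.2936e+6*I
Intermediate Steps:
I = I*√21019 (I = √(-21019) = I*√21019 ≈ 144.98*I)
n = 285/782 (n = -2850*(-1/7820) = 285/782 ≈ 0.36445)
N(M, s) = 144 (N(M, s) = 6 - (-50 - 88) = 6 - 1*(-138) = 6 + 138 = 144)
z = -10239/782 + 3*I*√21019 (z = -12 + 3*(I*√21019 - 1*285/782) = -12 + 3*(I*√21019 - 285/782) = -12 + 3*(-285/782 + I*√21019) = -12 + (-855/782 + 3*I*√21019) = -10239/782 + 3*I*√21019 ≈ -13.093 + 434.94*I)
(49292 - 34822)*(N(-60, A(-5)) + z) = (49292 - 34822)*(144 + (-10239/782 + 3*I*√21019)) = 14470*(102369/782 + 3*I*√21019) = 740639715/391 + 43410*I*√21019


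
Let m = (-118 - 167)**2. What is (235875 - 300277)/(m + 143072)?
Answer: -64402/224297 ≈ -0.28713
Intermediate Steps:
m = 81225 (m = (-285)**2 = 81225)
(235875 - 300277)/(m + 143072) = (235875 - 300277)/(81225 + 143072) = -64402/224297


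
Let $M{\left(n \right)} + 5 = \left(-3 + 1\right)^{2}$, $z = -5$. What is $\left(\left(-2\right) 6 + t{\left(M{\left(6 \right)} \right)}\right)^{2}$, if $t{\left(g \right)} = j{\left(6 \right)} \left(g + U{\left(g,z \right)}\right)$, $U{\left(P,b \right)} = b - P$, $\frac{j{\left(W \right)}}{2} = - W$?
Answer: $2304$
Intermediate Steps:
$j{\left(W \right)} = - 2 W$ ($j{\left(W \right)} = 2 \left(- W\right) = - 2 W$)
$M{\left(n \right)} = -1$ ($M{\left(n \right)} = -5 + \left(-3 + 1\right)^{2} = -5 + \left(-2\right)^{2} = -5 + 4 = -1$)
$t{\left(g \right)} = 60$ ($t{\left(g \right)} = \left(-2\right) 6 \left(g - \left(5 + g\right)\right) = \left(-12\right) \left(-5\right) = 60$)
$\left(\left(-2\right) 6 + t{\left(M{\left(6 \right)} \right)}\right)^{2} = \left(\left(-2\right) 6 + 60\right)^{2} = \left(-12 + 60\right)^{2} = 48^{2} = 2304$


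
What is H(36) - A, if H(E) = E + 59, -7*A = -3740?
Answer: -3075/7 ≈ -439.29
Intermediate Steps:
A = 3740/7 (A = -1/7*(-3740) = 3740/7 ≈ 534.29)
H(E) = 59 + E
H(36) - A = (59 + 36) - 1*3740/7 = 95 - 3740/7 = -3075/7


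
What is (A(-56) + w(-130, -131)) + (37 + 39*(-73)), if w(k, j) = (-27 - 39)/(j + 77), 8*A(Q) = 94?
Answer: -100693/36 ≈ -2797.0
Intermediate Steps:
A(Q) = 47/4 (A(Q) = (⅛)*94 = 47/4)
w(k, j) = -66/(77 + j)
(A(-56) + w(-130, -131)) + (37 + 39*(-73)) = (47/4 - 66/(77 - 131)) + (37 + 39*(-73)) = (47/4 - 66/(-54)) + (37 - 2847) = (47/4 - 66*(-1/54)) - 2810 = (47/4 + 11/9) - 2810 = 467/36 - 2810 = -100693/36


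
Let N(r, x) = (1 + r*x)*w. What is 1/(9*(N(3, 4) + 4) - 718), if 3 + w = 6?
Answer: -1/331 ≈ -0.0030211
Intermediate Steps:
w = 3 (w = -3 + 6 = 3)
N(r, x) = 3 + 3*r*x (N(r, x) = (1 + r*x)*3 = 3 + 3*r*x)
1/(9*(N(3, 4) + 4) - 718) = 1/(9*((3 + 3*3*4) + 4) - 718) = 1/(9*((3 + 36) + 4) - 718) = 1/(9*(39 + 4) - 718) = 1/(9*43 - 718) = 1/(387 - 718) = 1/(-331) = -1/331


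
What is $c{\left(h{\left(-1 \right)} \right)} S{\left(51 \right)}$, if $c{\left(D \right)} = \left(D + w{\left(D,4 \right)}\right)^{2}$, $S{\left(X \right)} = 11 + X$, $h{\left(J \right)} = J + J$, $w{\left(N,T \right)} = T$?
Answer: $248$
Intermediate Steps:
$h{\left(J \right)} = 2 J$
$c{\left(D \right)} = \left(4 + D\right)^{2}$ ($c{\left(D \right)} = \left(D + 4\right)^{2} = \left(4 + D\right)^{2}$)
$c{\left(h{\left(-1 \right)} \right)} S{\left(51 \right)} = \left(4 + 2 \left(-1\right)\right)^{2} \left(11 + 51\right) = \left(4 - 2\right)^{2} \cdot 62 = 2^{2} \cdot 62 = 4 \cdot 62 = 248$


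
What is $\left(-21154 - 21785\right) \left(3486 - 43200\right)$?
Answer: $1705279446$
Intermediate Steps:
$\left(-21154 - 21785\right) \left(3486 - 43200\right) = \left(-42939\right) \left(-39714\right) = 1705279446$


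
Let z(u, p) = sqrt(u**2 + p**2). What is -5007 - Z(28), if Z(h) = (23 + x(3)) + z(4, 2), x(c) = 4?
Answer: -5034 - 2*sqrt(5) ≈ -5038.5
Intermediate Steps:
z(u, p) = sqrt(p**2 + u**2)
Z(h) = 27 + 2*sqrt(5) (Z(h) = (23 + 4) + sqrt(2**2 + 4**2) = 27 + sqrt(4 + 16) = 27 + sqrt(20) = 27 + 2*sqrt(5))
-5007 - Z(28) = -5007 - (27 + 2*sqrt(5)) = -5007 + (-27 - 2*sqrt(5)) = -5034 - 2*sqrt(5)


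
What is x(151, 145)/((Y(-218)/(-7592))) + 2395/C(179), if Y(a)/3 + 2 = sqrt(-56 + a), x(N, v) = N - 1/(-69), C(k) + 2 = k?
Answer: 4690380205/1697607 + 39554320*I*sqrt(274)/28773 ≈ 2762.9 + 22755.0*I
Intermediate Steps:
C(k) = -2 + k
x(N, v) = 1/69 + N (x(N, v) = N - 1*(-1/69) = N + 1/69 = 1/69 + N)
Y(a) = -6 + 3*sqrt(-56 + a)
x(151, 145)/((Y(-218)/(-7592))) + 2395/C(179) = (1/69 + 151)/(((-6 + 3*sqrt(-56 - 218))/(-7592))) + 2395/(-2 + 179) = 10420/(69*(((-6 + 3*sqrt(-274))*(-1/7592)))) + 2395/177 = 10420/(69*(((-6 + 3*(I*sqrt(274)))*(-1/7592)))) + 2395*(1/177) = 10420/(69*(((-6 + 3*I*sqrt(274))*(-1/7592)))) + 2395/177 = 10420/(69*(3/3796 - 3*I*sqrt(274)/7592)) + 2395/177 = 2395/177 + 10420/(69*(3/3796 - 3*I*sqrt(274)/7592))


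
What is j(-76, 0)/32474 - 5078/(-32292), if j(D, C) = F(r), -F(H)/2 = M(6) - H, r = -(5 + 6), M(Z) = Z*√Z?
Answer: 3157549/20166354 - 6*√6/16237 ≈ 0.15567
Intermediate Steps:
M(Z) = Z^(3/2)
r = -11 (r = -1*11 = -11)
F(H) = -12*√6 + 2*H (F(H) = -2*(6^(3/2) - H) = -2*(6*√6 - H) = -2*(-H + 6*√6) = -12*√6 + 2*H)
j(D, C) = -22 - 12*√6 (j(D, C) = -12*√6 + 2*(-11) = -12*√6 - 22 = -22 - 12*√6)
j(-76, 0)/32474 - 5078/(-32292) = (-22 - 12*√6)/32474 - 5078/(-32292) = (-22 - 12*√6)*(1/32474) - 5078*(-1/32292) = (-11/16237 - 6*√6/16237) + 2539/16146 = 3157549/20166354 - 6*√6/16237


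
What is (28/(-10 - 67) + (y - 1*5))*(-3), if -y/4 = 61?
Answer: 8229/11 ≈ 748.09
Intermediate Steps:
y = -244 (y = -4*61 = -244)
(28/(-10 - 67) + (y - 1*5))*(-3) = (28/(-10 - 67) + (-244 - 1*5))*(-3) = (28/(-77) + (-244 - 5))*(-3) = (28*(-1/77) - 249)*(-3) = (-4/11 - 249)*(-3) = -2743/11*(-3) = 8229/11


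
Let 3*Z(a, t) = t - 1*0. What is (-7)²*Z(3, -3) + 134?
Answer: 85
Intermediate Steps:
Z(a, t) = t/3 (Z(a, t) = (t - 1*0)/3 = (t + 0)/3 = t/3)
(-7)²*Z(3, -3) + 134 = (-7)²*((⅓)*(-3)) + 134 = 49*(-1) + 134 = -49 + 134 = 85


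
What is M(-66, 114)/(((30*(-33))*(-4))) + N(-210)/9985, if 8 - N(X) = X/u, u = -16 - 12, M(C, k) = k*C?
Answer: -18971/9985 ≈ -1.9000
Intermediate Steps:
M(C, k) = C*k
u = -28
N(X) = 8 + X/28 (N(X) = 8 - X/(-28) = 8 - X*(-1)/28 = 8 - (-1)*X/28 = 8 + X/28)
M(-66, 114)/(((30*(-33))*(-4))) + N(-210)/9985 = (-66*114)/(((30*(-33))*(-4))) + (8 + (1/28)*(-210))/9985 = -7524/((-990*(-4))) + (8 - 15/2)*(1/9985) = -7524/3960 + (½)*(1/9985) = -7524*1/3960 + 1/19970 = -19/10 + 1/19970 = -18971/9985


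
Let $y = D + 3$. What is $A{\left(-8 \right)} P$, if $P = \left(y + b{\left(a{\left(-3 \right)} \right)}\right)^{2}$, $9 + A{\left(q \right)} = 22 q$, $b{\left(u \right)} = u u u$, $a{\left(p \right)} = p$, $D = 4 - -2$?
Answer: $-59940$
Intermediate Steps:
$D = 6$ ($D = 4 + 2 = 6$)
$b{\left(u \right)} = u^{3}$ ($b{\left(u \right)} = u^{2} u = u^{3}$)
$A{\left(q \right)} = -9 + 22 q$
$y = 9$ ($y = 6 + 3 = 9$)
$P = 324$ ($P = \left(9 + \left(-3\right)^{3}\right)^{2} = \left(9 - 27\right)^{2} = \left(-18\right)^{2} = 324$)
$A{\left(-8 \right)} P = \left(-9 + 22 \left(-8\right)\right) 324 = \left(-9 - 176\right) 324 = \left(-185\right) 324 = -59940$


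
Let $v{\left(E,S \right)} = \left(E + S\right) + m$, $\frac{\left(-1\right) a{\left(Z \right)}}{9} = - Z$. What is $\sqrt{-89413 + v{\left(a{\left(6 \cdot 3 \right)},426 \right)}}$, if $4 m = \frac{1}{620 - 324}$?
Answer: $\frac{i \sqrt{7782491126}}{296} \approx 298.04 i$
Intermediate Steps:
$m = \frac{1}{1184}$ ($m = \frac{1}{4 \left(620 - 324\right)} = \frac{1}{4 \cdot 296} = \frac{1}{4} \cdot \frac{1}{296} = \frac{1}{1184} \approx 0.00084459$)
$a{\left(Z \right)} = 9 Z$ ($a{\left(Z \right)} = - 9 \left(- Z\right) = 9 Z$)
$v{\left(E,S \right)} = \frac{1}{1184} + E + S$ ($v{\left(E,S \right)} = \left(E + S\right) + \frac{1}{1184} = \frac{1}{1184} + E + S$)
$\sqrt{-89413 + v{\left(a{\left(6 \cdot 3 \right)},426 \right)}} = \sqrt{-89413 + \left(\frac{1}{1184} + 9 \cdot 6 \cdot 3 + 426\right)} = \sqrt{-89413 + \left(\frac{1}{1184} + 9 \cdot 18 + 426\right)} = \sqrt{-89413 + \left(\frac{1}{1184} + 162 + 426\right)} = \sqrt{-89413 + \frac{696193}{1184}} = \sqrt{- \frac{105168799}{1184}} = \frac{i \sqrt{7782491126}}{296}$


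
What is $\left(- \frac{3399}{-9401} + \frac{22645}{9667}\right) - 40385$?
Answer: $- \frac{524274504431}{12982781} \approx -40382.0$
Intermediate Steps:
$\left(- \frac{3399}{-9401} + \frac{22645}{9667}\right) - 40385 = \left(\left(-3399\right) \left(- \frac{1}{9401}\right) + 22645 \cdot \frac{1}{9667}\right) - 40385 = \left(\frac{3399}{9401} + \frac{3235}{1381}\right) - 40385 = \frac{35106254}{12982781} - 40385 = - \frac{524274504431}{12982781}$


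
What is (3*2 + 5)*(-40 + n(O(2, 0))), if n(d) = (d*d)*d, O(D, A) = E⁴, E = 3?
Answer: 5845411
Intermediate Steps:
O(D, A) = 81 (O(D, A) = 3⁴ = 81)
n(d) = d³ (n(d) = d²*d = d³)
(3*2 + 5)*(-40 + n(O(2, 0))) = (3*2 + 5)*(-40 + 81³) = (6 + 5)*(-40 + 531441) = 11*531401 = 5845411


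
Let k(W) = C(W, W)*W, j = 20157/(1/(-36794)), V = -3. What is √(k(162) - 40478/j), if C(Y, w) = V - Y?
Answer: 7*I*√75015098898101311251/370828329 ≈ 163.49*I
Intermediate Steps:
j = -741656658 (j = 20157/(-1/36794) = 20157*(-36794) = -741656658)
C(Y, w) = -3 - Y
k(W) = W*(-3 - W) (k(W) = (-3 - W)*W = W*(-3 - W))
√(k(162) - 40478/j) = √(-1*162*(3 + 162) - 40478/(-741656658)) = √(-1*162*165 - 40478*(-1/741656658)) = √(-26730 + 20239/370828329) = √(-9912241213931/370828329) = 7*I*√75015098898101311251/370828329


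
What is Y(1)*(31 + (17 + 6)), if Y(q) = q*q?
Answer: 54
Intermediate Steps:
Y(q) = q**2
Y(1)*(31 + (17 + 6)) = 1**2*(31 + (17 + 6)) = 1*(31 + 23) = 1*54 = 54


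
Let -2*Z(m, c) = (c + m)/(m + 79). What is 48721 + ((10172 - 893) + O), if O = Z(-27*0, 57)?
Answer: 9163943/158 ≈ 58000.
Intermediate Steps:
Z(m, c) = -(c + m)/(2*(79 + m)) (Z(m, c) = -(c + m)/(2*(m + 79)) = -(c + m)/(2*(79 + m)))
O = -57/158 (O = (-1*57 - (-27)*0)/(2*(79 - 27*0)) = (-57 - 1*0)/(2*(79 + 0)) = (½)*(-57 + 0)/79 = (½)*(1/79)*(-57) = -57/158 ≈ -0.36076)
48721 + ((10172 - 893) + O) = 48721 + ((10172 - 893) - 57/158) = 48721 + (9279 - 57/158) = 48721 + 1466025/158 = 9163943/158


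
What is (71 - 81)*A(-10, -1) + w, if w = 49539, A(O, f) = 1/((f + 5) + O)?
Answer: 148622/3 ≈ 49541.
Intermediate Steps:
A(O, f) = 1/(5 + O + f) (A(O, f) = 1/((5 + f) + O) = 1/(5 + O + f))
(71 - 81)*A(-10, -1) + w = (71 - 81)/(5 - 10 - 1) + 49539 = -10/(-6) + 49539 = -10*(-⅙) + 49539 = 5/3 + 49539 = 148622/3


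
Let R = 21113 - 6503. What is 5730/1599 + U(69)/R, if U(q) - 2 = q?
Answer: 27942943/7787130 ≈ 3.5883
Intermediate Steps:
R = 14610
U(q) = 2 + q
5730/1599 + U(69)/R = 5730/1599 + (2 + 69)/14610 = 5730*(1/1599) + 71*(1/14610) = 1910/533 + 71/14610 = 27942943/7787130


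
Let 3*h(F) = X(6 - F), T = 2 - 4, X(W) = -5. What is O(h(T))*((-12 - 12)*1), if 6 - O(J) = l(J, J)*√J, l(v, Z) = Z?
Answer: -144 - 40*I*√15/3 ≈ -144.0 - 51.64*I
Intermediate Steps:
T = -2
h(F) = -5/3 (h(F) = (⅓)*(-5) = -5/3)
O(J) = 6 - J^(3/2) (O(J) = 6 - J*√J = 6 - J^(3/2))
O(h(T))*((-12 - 12)*1) = (6 - (-5/3)^(3/2))*((-12 - 12)*1) = (6 - (-5)*I*√15/9)*(-24*1) = (6 + 5*I*√15/9)*(-24) = -144 - 40*I*√15/3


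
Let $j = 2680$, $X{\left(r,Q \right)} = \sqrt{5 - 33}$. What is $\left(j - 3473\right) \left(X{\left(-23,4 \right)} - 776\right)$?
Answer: $615368 - 1586 i \sqrt{7} \approx 6.1537 \cdot 10^{5} - 4196.2 i$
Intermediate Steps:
$X{\left(r,Q \right)} = 2 i \sqrt{7}$ ($X{\left(r,Q \right)} = \sqrt{-28} = 2 i \sqrt{7}$)
$\left(j - 3473\right) \left(X{\left(-23,4 \right)} - 776\right) = \left(2680 - 3473\right) \left(2 i \sqrt{7} - 776\right) = - 793 \left(-776 + 2 i \sqrt{7}\right) = 615368 - 1586 i \sqrt{7}$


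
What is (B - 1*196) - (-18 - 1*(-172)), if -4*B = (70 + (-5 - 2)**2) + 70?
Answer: -1589/4 ≈ -397.25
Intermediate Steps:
B = -189/4 (B = -((70 + (-5 - 2)**2) + 70)/4 = -((70 + (-7)**2) + 70)/4 = -((70 + 49) + 70)/4 = -(119 + 70)/4 = -1/4*189 = -189/4 ≈ -47.250)
(B - 1*196) - (-18 - 1*(-172)) = (-189/4 - 1*196) - (-18 - 1*(-172)) = (-189/4 - 196) - (-18 + 172) = -973/4 - 1*154 = -973/4 - 154 = -1589/4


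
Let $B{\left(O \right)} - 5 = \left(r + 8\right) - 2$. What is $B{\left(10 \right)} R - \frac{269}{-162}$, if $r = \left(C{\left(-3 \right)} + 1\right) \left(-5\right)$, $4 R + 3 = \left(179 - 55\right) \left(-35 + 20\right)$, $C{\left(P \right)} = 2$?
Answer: $\frac{302075}{162} \approx 1864.7$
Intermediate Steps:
$R = - \frac{1863}{4}$ ($R = - \frac{3}{4} + \frac{\left(179 - 55\right) \left(-35 + 20\right)}{4} = - \frac{3}{4} + \frac{124 \left(-15\right)}{4} = - \frac{3}{4} + \frac{1}{4} \left(-1860\right) = - \frac{3}{4} - 465 = - \frac{1863}{4} \approx -465.75$)
$r = -15$ ($r = \left(2 + 1\right) \left(-5\right) = 3 \left(-5\right) = -15$)
$B{\left(O \right)} = -4$ ($B{\left(O \right)} = 5 + \left(\left(-15 + 8\right) - 2\right) = 5 - 9 = -4$)
$B{\left(10 \right)} R - \frac{269}{-162} = \left(-4\right) \left(- \frac{1863}{4}\right) - \frac{269}{-162} = 1863 - - \frac{269}{162} = 1863 + \frac{269}{162} = \frac{302075}{162}$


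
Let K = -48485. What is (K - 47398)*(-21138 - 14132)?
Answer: 3381793410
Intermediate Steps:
(K - 47398)*(-21138 - 14132) = (-48485 - 47398)*(-21138 - 14132) = -95883*(-35270) = 3381793410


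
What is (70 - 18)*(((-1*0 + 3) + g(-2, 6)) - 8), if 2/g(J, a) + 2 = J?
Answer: -286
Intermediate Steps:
g(J, a) = 2/(-2 + J)
(70 - 18)*(((-1*0 + 3) + g(-2, 6)) - 8) = (70 - 18)*(((-1*0 + 3) + 2/(-2 - 2)) - 8) = 52*(((0 + 3) + 2/(-4)) - 8) = 52*((3 + 2*(-¼)) - 8) = 52*((3 - ½) - 8) = 52*(5/2 - 8) = 52*(-11/2) = -286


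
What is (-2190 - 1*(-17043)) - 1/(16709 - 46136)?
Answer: 437079232/29427 ≈ 14853.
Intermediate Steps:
(-2190 - 1*(-17043)) - 1/(16709 - 46136) = (-2190 + 17043) - 1/(-29427) = 14853 - 1*(-1/29427) = 14853 + 1/29427 = 437079232/29427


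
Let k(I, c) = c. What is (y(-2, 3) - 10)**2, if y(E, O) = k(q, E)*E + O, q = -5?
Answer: 9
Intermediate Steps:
y(E, O) = O + E**2 (y(E, O) = E*E + O = E**2 + O = O + E**2)
(y(-2, 3) - 10)**2 = ((3 + (-2)**2) - 10)**2 = ((3 + 4) - 10)**2 = (7 - 10)**2 = (-3)**2 = 9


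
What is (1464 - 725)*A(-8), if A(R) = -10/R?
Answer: 3695/4 ≈ 923.75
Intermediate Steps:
(1464 - 725)*A(-8) = (1464 - 725)*(-10/(-8)) = 739*(-10*(-1/8)) = 739*(5/4) = 3695/4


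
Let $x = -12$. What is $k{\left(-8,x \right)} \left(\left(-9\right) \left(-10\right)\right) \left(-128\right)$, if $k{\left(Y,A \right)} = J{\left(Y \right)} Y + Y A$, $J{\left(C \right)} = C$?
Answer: $-1843200$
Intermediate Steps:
$k{\left(Y,A \right)} = Y^{2} + A Y$ ($k{\left(Y,A \right)} = Y Y + Y A = Y^{2} + A Y$)
$k{\left(-8,x \right)} \left(\left(-9\right) \left(-10\right)\right) \left(-128\right) = - 8 \left(-12 - 8\right) \left(\left(-9\right) \left(-10\right)\right) \left(-128\right) = \left(-8\right) \left(-20\right) 90 \left(-128\right) = 160 \cdot 90 \left(-128\right) = 14400 \left(-128\right) = -1843200$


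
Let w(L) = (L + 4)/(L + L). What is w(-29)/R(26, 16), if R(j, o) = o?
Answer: 25/928 ≈ 0.026940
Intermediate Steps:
w(L) = (4 + L)/(2*L) (w(L) = (4 + L)/((2*L)) = (4 + L)*(1/(2*L)) = (4 + L)/(2*L))
w(-29)/R(26, 16) = ((1/2)*(4 - 29)/(-29))/16 = ((1/2)*(-1/29)*(-25))*(1/16) = (25/58)*(1/16) = 25/928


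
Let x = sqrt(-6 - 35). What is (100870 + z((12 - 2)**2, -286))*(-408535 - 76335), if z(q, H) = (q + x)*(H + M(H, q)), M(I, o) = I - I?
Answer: -35041554900 + 138672820*I*sqrt(41) ≈ -3.5042e+10 + 8.8794e+8*I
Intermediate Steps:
M(I, o) = 0
x = I*sqrt(41) (x = sqrt(-41) = I*sqrt(41) ≈ 6.4031*I)
z(q, H) = H*(q + I*sqrt(41)) (z(q, H) = (q + I*sqrt(41))*(H + 0) = (q + I*sqrt(41))*H = H*(q + I*sqrt(41)))
(100870 + z((12 - 2)**2, -286))*(-408535 - 76335) = (100870 - 286*((12 - 2)**2 + I*sqrt(41)))*(-408535 - 76335) = (100870 - 286*(10**2 + I*sqrt(41)))*(-484870) = (100870 - 286*(100 + I*sqrt(41)))*(-484870) = (100870 + (-28600 - 286*I*sqrt(41)))*(-484870) = (72270 - 286*I*sqrt(41))*(-484870) = -35041554900 + 138672820*I*sqrt(41)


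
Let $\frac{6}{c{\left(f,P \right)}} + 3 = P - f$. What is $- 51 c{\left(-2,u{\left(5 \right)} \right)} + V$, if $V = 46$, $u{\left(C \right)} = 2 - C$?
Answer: $\frac{245}{2} \approx 122.5$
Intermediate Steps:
$c{\left(f,P \right)} = \frac{6}{-3 + P - f}$ ($c{\left(f,P \right)} = \frac{6}{-3 + \left(P - f\right)} = \frac{6}{-3 + P - f}$)
$- 51 c{\left(-2,u{\left(5 \right)} \right)} + V = - 51 \left(- \frac{6}{3 - 2 - \left(2 - 5\right)}\right) + 46 = - 51 \left(- \frac{6}{3 - 2 - -3}\right) + 46 = - 51 \left(- \frac{6}{3 - 2 + 3}\right) + 46 = - 51 \left(- \frac{6}{4}\right) + 46 = - 51 \left(\left(-6\right) \frac{1}{4}\right) + 46 = \left(-51\right) \left(- \frac{3}{2}\right) + 46 = \frac{153}{2} + 46 = \frac{245}{2}$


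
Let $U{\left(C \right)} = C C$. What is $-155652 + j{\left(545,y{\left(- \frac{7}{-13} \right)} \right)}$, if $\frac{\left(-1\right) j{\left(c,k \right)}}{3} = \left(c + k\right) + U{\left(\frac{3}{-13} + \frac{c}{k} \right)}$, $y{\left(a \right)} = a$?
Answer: $- \frac{26740896192}{8281} \approx -3.2292 \cdot 10^{6}$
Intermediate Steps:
$U{\left(C \right)} = C^{2}$
$j{\left(c,k \right)} = - 3 c - 3 k - 3 \left(- \frac{3}{13} + \frac{c}{k}\right)^{2}$ ($j{\left(c,k \right)} = - 3 \left(\left(c + k\right) + \left(\frac{3}{-13} + \frac{c}{k}\right)^{2}\right) = - 3 \left(\left(c + k\right) + \left(3 \left(- \frac{1}{13}\right) + \frac{c}{k}\right)^{2}\right) = - 3 \left(\left(c + k\right) + \left(- \frac{3}{13} + \frac{c}{k}\right)^{2}\right) = - 3 \left(c + k + \left(- \frac{3}{13} + \frac{c}{k}\right)^{2}\right) = - 3 c - 3 k - 3 \left(- \frac{3}{13} + \frac{c}{k}\right)^{2}$)
$-155652 + j{\left(545,y{\left(- \frac{7}{-13} \right)} \right)} = -155652 - \left(1635 + 3 \left(-7\right) \frac{1}{-13} + \frac{3 \left(- 3 \left(- \frac{7}{-13}\right) + 13 \cdot 545\right)^{2}}{169 \cdot \frac{49}{169}}\right) = -155652 - \left(1635 + 3 \left(-7\right) \left(- \frac{1}{13}\right) + \frac{3 \left(- 3 \left(\left(-7\right) \left(- \frac{1}{13}\right)\right) + 7085\right)^{2}}{169 \cdot \frac{49}{169}}\right) = -155652 - \left(\frac{21276}{13} + \frac{3 \left(\left(-3\right) \frac{7}{13} + 7085\right)^{2}}{169 \cdot \frac{49}{169}}\right) = -155652 - \left(\frac{21276}{13} + \frac{3 \left(- \frac{21}{13} + 7085\right)^{2}}{49}\right) = -155652 - \left(\frac{21276}{13} + \frac{25438389168}{8281}\right) = -155652 - \frac{25451941980}{8281} = - \frac{26740896192}{8281}$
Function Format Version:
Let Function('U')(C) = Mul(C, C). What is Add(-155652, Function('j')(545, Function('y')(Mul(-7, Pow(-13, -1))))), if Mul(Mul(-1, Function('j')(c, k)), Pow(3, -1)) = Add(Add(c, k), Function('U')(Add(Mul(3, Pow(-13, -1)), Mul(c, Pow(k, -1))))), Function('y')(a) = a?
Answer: Rational(-26740896192, 8281) ≈ -3.2292e+6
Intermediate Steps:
Function('U')(C) = Pow(C, 2)
Function('j')(c, k) = Add(Mul(-3, c), Mul(-3, k), Mul(-3, Pow(Add(Rational(-3, 13), Mul(c, Pow(k, -1))), 2))) (Function('j')(c, k) = Mul(-3, Add(Add(c, k), Pow(Add(Mul(3, Pow(-13, -1)), Mul(c, Pow(k, -1))), 2))) = Mul(-3, Add(Add(c, k), Pow(Add(Mul(3, Rational(-1, 13)), Mul(c, Pow(k, -1))), 2))) = Mul(-3, Add(Add(c, k), Pow(Add(Rational(-3, 13), Mul(c, Pow(k, -1))), 2))) = Mul(-3, Add(c, k, Pow(Add(Rational(-3, 13), Mul(c, Pow(k, -1))), 2))) = Add(Mul(-3, c), Mul(-3, k), Mul(-3, Pow(Add(Rational(-3, 13), Mul(c, Pow(k, -1))), 2))))
Add(-155652, Function('j')(545, Function('y')(Mul(-7, Pow(-13, -1))))) = Add(-155652, Add(Mul(-3, 545), Mul(-3, Mul(-7, Pow(-13, -1))), Mul(Rational(-3, 169), Pow(Mul(-7, Pow(-13, -1)), -2), Pow(Add(Mul(-3, Mul(-7, Pow(-13, -1))), Mul(13, 545)), 2)))) = Add(-155652, Add(-1635, Mul(-3, Mul(-7, Rational(-1, 13))), Mul(Rational(-3, 169), Pow(Mul(-7, Rational(-1, 13)), -2), Pow(Add(Mul(-3, Mul(-7, Rational(-1, 13))), 7085), 2)))) = Add(-155652, Add(-1635, Mul(-3, Rational(7, 13)), Mul(Rational(-3, 169), Pow(Rational(7, 13), -2), Pow(Add(Mul(-3, Rational(7, 13)), 7085), 2)))) = Add(-155652, Add(-1635, Rational(-21, 13), Mul(Rational(-3, 169), Rational(169, 49), Pow(Add(Rational(-21, 13), 7085), 2)))) = Add(-155652, Add(-1635, Rational(-21, 13), Mul(Rational(-3, 169), Rational(169, 49), Pow(Rational(92084, 13), 2)))) = Add(-155652, Add(-1635, Rational(-21, 13), Mul(Rational(-3, 169), Rational(169, 49), Rational(8479463056, 169)))) = Add(-155652, Add(-1635, Rational(-21, 13), Rational(-25438389168, 8281))) = Add(-155652, Rational(-25451941980, 8281)) = Rational(-26740896192, 8281)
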